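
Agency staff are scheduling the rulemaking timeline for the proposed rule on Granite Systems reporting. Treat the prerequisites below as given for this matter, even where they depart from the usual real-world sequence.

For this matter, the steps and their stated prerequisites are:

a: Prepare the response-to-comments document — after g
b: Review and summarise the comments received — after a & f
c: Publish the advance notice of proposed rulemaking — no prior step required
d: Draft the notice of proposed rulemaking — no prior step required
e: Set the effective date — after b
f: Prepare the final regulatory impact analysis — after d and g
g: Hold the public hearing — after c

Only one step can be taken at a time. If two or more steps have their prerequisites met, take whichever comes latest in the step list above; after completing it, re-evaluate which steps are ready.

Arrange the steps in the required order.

d c g f a b e

Nothing is required for d and c. d is listed later → d first.
That leaves c as the only ready step → c.
That leaves g as the only ready step → g.
f and a are both available; f is listed later → f.
a is the only step now ready → a.
That leaves b as the only ready step → b.
e needed b, now all done → e.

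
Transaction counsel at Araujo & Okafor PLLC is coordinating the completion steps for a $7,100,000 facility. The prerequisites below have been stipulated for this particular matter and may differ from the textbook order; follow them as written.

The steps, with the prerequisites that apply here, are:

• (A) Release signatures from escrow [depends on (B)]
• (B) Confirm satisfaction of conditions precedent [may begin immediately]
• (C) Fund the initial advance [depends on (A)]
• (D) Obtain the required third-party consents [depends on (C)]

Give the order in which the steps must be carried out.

(B) is the only step with nothing outstanding, so it goes first.
Next only (A) has its prerequisites met → (A).
That leaves (C) as the only ready step → (C).
(D) needed (C), now all done → (D).

(B), (A), (C), (D)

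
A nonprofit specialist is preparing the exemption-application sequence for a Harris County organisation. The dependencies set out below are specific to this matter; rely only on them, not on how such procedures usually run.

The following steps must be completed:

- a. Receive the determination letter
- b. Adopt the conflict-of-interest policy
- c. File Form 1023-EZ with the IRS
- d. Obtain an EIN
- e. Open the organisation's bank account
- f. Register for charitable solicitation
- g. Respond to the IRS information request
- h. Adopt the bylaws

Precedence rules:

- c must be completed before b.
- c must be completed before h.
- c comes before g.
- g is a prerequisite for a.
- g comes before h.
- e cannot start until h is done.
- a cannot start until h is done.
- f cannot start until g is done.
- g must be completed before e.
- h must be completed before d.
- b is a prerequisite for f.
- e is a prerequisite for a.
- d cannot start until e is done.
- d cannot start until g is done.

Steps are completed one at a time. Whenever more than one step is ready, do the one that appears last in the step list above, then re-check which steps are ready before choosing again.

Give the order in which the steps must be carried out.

c g h e d b f a

Only c has no prerequisites, so it is first.
Now g and b have their prerequisites met. g is listed later, so g next.
h now also ready, so the ready set is {h, b}; h is listed later → h.
e now also ready, so the ready set is {e, b}; e is listed later → e.
Now d, b and a have their prerequisites met. d is listed later, so d next.
Ready: b and a. b is listed later → b.
f now also ready, so the ready set is {f, a}; f is listed later → f.
a needed h, g and e, now all done → a.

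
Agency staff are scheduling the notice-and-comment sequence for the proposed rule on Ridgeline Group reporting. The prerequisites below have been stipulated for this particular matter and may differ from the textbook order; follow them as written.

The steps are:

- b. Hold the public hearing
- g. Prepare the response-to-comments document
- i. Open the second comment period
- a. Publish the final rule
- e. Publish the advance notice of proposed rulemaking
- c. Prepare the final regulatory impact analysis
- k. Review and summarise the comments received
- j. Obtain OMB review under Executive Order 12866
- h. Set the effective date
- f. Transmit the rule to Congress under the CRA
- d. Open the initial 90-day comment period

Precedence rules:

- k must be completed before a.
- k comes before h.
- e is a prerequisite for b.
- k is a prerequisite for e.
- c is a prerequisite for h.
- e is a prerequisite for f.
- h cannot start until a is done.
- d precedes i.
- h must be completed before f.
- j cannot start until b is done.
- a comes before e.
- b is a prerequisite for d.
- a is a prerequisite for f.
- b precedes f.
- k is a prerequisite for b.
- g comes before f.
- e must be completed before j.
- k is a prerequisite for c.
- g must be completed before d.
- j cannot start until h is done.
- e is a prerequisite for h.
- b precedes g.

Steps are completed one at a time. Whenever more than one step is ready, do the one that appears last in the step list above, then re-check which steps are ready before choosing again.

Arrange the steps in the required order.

Only k has no prerequisites, so it is first.
Ready: c and a. c is listed later → c.
a needed k, now all done → a.
That leaves e as the only ready step → e.
Now h and b have their prerequisites met. h is listed later, so h next.
Next only b has its prerequisites met → b.
Ready: j and g. j is listed later → j.
Next only g has its prerequisites met → g.
d and f are both available; d is listed later → d.
f and i are both available; f is listed later → f.
That leaves i as the only ready step → i.

k, c, a, e, h, b, j, g, d, f, i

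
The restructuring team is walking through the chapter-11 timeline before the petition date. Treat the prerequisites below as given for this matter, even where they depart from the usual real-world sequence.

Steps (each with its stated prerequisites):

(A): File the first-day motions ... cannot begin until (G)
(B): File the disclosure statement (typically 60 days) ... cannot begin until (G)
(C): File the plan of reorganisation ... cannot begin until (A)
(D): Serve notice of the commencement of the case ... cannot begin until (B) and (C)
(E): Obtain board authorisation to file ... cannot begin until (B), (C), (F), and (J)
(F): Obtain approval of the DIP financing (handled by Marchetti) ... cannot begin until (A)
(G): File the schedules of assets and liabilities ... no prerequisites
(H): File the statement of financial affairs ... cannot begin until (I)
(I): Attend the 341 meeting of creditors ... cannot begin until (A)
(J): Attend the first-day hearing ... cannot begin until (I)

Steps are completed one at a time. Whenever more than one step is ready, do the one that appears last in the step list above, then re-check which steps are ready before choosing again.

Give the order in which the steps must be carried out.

Only (G) has no prerequisites, so it is first.
Ready: (B) and (A). (B) is listed later → (B).
(A) is the only step now ready → (A).
Ready: (I), (F) and (C). (I) is listed later → (I).
(J) and (H) now also ready, so the ready set is {(J), (H), (F), (C)}; (J) is listed later → (J).
(H), (F) and (C) are all available; (H) is listed later → (H).
Ready: (F) and (C). (F) is listed later → (F).
Next only (C) has its prerequisites met → (C).
(E) and (D) are both available; (E) is listed later → (E).
Next only (D) has its prerequisites met → (D).

(G), (B), (A), (I), (J), (H), (F), (C), (E), (D)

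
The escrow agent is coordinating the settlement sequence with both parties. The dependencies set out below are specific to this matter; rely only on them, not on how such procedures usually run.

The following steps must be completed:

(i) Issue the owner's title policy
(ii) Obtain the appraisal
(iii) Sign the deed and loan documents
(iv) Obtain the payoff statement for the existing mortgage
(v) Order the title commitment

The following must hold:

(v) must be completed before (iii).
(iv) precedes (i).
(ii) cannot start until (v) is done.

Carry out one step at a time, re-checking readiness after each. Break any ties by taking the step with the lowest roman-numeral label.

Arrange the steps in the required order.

(iv) and (v) have no prerequisites; (iv) has the earlier label, so (iv) is first.
(i) now also ready, so the ready set is {(i), (v)}; (i) has the earlier label → (i).
(v) is the only step now ready → (v).
Now (ii) and (iii) have their prerequisites met. (ii) has the earlier label, so (ii) next.
(iii) is the only step now ready → (iii).

(iv) → (i) → (v) → (ii) → (iii)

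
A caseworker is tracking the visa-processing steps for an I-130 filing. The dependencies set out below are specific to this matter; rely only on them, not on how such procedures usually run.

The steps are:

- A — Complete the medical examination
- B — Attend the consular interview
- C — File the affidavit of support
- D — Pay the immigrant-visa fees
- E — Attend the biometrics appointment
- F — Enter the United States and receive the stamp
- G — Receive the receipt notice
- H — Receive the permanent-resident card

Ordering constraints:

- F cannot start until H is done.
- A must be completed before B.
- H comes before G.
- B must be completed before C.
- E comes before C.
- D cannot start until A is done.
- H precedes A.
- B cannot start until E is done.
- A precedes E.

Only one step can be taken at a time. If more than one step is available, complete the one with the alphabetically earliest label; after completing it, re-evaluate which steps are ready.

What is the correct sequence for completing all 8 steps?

H is the only step with nothing outstanding, so it goes first.
Ready: A, F and G. A has the earlier label → A.
D, E, F and G are all available; D has the earlier label → D.
Now E, F and G have their prerequisites met. E has the earlier label, so E next.
B now also ready, so the ready set is {B, F, G}; B has the earlier label → B.
Now C, F and G have their prerequisites met. C has the earlier label, so C next.
Now F and G have their prerequisites met. F has the earlier label, so F next.
G needed H, now all done → G.

H → A → D → E → B → C → F → G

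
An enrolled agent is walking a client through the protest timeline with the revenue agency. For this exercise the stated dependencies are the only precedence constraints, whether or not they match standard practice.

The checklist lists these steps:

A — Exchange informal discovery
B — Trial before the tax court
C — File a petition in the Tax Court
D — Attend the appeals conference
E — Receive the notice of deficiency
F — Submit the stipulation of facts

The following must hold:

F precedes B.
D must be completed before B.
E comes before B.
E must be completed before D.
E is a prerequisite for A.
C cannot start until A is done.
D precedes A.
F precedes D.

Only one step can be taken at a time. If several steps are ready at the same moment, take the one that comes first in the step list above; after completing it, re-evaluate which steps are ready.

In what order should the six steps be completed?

E, F, D, A, B, C

Nothing is required for E and F. E is listed earlier → E first.
Next only F has its prerequisites met → F.
That leaves D as the only ready step → D.
A and B are both available; A is listed earlier → A.
B and C are both available; B is listed earlier → B.
C needed A, now all done → C.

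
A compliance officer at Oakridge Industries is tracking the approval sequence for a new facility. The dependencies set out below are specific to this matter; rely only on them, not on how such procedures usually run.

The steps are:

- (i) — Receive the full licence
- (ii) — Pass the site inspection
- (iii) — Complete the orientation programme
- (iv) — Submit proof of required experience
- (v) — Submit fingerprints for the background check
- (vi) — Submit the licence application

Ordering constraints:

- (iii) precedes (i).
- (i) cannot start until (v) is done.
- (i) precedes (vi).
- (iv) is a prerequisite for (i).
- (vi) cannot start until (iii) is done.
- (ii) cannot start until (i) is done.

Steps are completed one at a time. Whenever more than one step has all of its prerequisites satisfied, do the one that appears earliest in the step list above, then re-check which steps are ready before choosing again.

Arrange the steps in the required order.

(iii) (iv) (v) (i) (ii) (vi)

Nothing is required for (iii), (iv) and (v). (iii) is listed earlier → (iii) first.
Ready: (iv) and (v). (iv) is listed earlier → (iv).
Next only (v) has its prerequisites met → (v).
(i) is the only step now ready → (i).
Ready: (ii) and (vi). (ii) is listed earlier → (ii).
(vi) needed (i) and (iii), now all done → (vi).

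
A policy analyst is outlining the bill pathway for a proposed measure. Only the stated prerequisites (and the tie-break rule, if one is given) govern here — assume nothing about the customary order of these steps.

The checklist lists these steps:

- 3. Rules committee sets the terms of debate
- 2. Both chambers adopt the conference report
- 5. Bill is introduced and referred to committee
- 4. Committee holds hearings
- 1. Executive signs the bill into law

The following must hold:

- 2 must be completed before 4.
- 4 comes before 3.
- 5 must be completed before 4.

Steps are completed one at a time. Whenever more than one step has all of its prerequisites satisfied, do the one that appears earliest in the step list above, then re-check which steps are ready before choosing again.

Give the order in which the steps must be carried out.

Nothing is required for 2, 5 and 1. 2 is listed earlier → 2 first.
Ready: 5 and 1. 5 is listed earlier → 5.
4 and 1 are both available; 4 is listed earlier → 4.
3 now also ready, so the ready set is {3, 1}; 3 is listed earlier → 3.
Next only 1 has its prerequisites met → 1.

2, 5, 4, 3, 1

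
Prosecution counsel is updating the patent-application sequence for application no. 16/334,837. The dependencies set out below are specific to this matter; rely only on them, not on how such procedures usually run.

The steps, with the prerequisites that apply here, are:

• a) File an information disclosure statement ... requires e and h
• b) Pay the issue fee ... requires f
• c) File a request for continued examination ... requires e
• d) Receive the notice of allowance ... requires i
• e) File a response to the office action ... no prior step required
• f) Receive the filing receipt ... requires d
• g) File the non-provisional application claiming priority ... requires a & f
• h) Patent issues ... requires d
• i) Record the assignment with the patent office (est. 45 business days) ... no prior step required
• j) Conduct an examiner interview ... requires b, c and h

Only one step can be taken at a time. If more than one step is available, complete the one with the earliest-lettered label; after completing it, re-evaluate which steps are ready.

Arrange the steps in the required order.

e c i d f b h a g j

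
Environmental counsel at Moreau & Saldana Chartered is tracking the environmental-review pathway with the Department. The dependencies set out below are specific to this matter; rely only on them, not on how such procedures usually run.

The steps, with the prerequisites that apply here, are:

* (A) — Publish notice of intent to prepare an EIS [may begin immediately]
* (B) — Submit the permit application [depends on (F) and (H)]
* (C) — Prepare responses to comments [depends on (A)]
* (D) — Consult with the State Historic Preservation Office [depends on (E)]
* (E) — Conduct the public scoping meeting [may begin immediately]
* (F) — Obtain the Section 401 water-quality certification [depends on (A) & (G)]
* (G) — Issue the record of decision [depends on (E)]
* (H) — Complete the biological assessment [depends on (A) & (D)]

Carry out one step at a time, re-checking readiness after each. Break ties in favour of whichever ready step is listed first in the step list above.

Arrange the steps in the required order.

(A), (C), (E), (D), (G), (F), (H), (B)

Nothing is required for (A) and (E). (A) is listed earlier → (A) first.
(C) now also ready, so the ready set is {(C), (E)}; (C) is listed earlier → (C).
That leaves (E) as the only ready step → (E).
Now (D) and (G) have their prerequisites met. (D) is listed earlier, so (D) next.
Ready: (G) and (H). (G) is listed earlier → (G).
Ready: (F) and (H). (F) is listed earlier → (F).
That leaves (H) as the only ready step → (H).
(B) needed (F) and (H), now all done → (B).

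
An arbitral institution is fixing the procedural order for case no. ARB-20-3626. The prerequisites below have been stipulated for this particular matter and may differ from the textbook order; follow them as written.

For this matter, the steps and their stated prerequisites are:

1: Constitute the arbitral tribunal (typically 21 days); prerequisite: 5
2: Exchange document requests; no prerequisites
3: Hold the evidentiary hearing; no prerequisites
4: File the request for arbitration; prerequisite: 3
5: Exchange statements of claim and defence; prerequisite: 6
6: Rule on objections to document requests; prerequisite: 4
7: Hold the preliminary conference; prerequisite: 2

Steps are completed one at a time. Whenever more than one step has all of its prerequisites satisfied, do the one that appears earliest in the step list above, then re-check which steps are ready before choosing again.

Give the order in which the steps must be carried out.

2 → 3 → 4 → 6 → 5 → 1 → 7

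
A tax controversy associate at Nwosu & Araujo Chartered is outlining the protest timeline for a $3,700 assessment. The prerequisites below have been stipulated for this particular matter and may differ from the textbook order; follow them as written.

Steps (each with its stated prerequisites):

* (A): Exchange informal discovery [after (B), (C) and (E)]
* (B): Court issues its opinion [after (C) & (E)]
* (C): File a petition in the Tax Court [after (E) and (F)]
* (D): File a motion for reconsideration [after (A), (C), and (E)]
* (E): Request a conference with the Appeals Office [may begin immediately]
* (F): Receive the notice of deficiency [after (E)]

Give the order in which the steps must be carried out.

(E), (F), (C), (B), (A), (D)

(E) has no prerequisites → (E) first.
Next only (F) has its prerequisites met → (F).
(C) needed (E) and (F), now all done → (C).
Next only (B) has its prerequisites met → (B).
That leaves (A) as the only ready step → (A).
(D) needed (A), (C) and (E), now all done → (D).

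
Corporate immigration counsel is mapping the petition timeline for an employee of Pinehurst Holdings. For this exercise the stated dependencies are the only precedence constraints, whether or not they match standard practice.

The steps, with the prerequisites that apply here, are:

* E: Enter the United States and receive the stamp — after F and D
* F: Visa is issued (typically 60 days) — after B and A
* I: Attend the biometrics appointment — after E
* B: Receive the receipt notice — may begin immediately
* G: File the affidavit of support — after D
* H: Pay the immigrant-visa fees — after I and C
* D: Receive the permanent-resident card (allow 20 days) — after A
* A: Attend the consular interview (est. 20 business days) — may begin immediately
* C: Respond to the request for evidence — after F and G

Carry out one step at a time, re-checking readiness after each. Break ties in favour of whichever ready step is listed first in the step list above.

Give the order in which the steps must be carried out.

B → A → F → D → E → I → G → C → H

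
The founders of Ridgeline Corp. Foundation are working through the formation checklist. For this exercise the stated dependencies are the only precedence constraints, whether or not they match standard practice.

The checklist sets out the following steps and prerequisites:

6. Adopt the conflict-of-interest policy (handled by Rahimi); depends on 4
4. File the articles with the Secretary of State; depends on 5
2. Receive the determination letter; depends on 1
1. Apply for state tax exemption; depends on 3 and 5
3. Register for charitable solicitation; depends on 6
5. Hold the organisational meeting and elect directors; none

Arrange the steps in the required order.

5 4 6 3 1 2

Only 5 has no prerequisites, so it is first.
4 needed 5, now all done → 4.
6 is the only step now ready → 6.
3 is the only step now ready → 3.
1 needed 3 and 5, now all done → 1.
2 needed 1, now all done → 2.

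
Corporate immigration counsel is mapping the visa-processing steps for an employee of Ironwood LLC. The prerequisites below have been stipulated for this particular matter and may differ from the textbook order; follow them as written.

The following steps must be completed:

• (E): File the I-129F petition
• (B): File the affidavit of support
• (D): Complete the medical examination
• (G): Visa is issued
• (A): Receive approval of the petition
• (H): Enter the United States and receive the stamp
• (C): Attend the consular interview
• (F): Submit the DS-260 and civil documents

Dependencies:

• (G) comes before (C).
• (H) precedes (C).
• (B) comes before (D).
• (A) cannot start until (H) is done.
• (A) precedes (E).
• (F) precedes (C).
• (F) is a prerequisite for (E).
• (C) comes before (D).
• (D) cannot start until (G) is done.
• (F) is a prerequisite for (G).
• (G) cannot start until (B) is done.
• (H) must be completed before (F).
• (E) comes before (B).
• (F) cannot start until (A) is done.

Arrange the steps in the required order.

(H), (A), (F), (E), (B), (G), (C), (D)

Only (H) has no prerequisites, so it is first.
Next only (A) has its prerequisites met → (A).
(F) is the only step now ready → (F).
(E) needed (A) and (F), now all done → (E).
(B) needed (E), now all done → (B).
Next only (G) has its prerequisites met → (G).
Next only (C) has its prerequisites met → (C).
Next only (D) has its prerequisites met → (D).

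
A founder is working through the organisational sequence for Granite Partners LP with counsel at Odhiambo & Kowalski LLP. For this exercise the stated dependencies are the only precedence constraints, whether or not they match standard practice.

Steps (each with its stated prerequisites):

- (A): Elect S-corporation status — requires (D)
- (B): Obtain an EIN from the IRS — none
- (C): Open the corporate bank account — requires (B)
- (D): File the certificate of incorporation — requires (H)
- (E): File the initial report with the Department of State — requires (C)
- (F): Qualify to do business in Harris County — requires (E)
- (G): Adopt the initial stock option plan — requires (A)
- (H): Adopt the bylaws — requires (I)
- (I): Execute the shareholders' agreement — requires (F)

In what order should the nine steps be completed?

(B) has no prerequisites → (B) first.
(C) needed (B), now all done → (C).
(E) needed (C), now all done → (E).
(F) needed (E), now all done → (F).
(I) is the only step now ready → (I).
Next only (H) has its prerequisites met → (H).
(D) needed (H), now all done → (D).
(A) needed (D), now all done → (A).
(G) needed (A), now all done → (G).

(B), (C), (E), (F), (I), (H), (D), (A), (G)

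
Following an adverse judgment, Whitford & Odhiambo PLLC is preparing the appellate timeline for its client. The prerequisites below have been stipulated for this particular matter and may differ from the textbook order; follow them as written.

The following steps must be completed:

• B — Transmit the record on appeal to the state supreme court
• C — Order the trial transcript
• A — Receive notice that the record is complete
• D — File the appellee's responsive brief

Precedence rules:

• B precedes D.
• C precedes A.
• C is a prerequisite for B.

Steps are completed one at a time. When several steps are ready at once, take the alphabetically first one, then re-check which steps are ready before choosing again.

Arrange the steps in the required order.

C is the only step with nothing outstanding, so it goes first.
Now A and B have their prerequisites met. A has the earlier label, so A next.
B needed C, now all done → B.
D needed B, now all done → D.

C, A, B, D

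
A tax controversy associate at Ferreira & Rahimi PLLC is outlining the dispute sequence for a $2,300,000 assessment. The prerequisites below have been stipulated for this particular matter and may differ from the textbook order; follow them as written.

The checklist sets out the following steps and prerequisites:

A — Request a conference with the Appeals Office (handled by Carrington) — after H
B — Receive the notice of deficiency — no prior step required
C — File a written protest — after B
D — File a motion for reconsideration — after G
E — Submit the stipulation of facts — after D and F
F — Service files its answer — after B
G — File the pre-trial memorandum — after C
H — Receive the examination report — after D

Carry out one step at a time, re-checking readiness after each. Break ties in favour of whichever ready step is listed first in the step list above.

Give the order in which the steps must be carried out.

B, C, F, G, D, E, H, A

Only B has no prerequisites, so it is first.
Ready: C and F. C is listed earlier → C.
Now F and G have their prerequisites met. F is listed earlier, so F next.
That leaves G as the only ready step → G.
D is the only step now ready → D.
Ready: E and H. E is listed earlier → E.
Next only H has its prerequisites met → H.
A is the only step now ready → A.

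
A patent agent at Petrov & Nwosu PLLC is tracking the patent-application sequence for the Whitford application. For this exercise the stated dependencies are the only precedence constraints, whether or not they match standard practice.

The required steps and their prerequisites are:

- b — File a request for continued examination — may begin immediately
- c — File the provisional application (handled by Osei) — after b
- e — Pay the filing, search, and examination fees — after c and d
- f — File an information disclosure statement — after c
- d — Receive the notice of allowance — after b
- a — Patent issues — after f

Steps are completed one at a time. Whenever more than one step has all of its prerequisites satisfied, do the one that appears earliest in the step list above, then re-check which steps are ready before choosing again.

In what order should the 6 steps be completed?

b c f d e a

b has no prerequisites → b first.
Ready: c and d. c is listed earlier → c.
f now also ready, so the ready set is {f, d}; f is listed earlier → f.
d and a are both available; d is listed earlier → d.
e now also ready, so the ready set is {e, a}; e is listed earlier → e.
That leaves a as the only ready step → a.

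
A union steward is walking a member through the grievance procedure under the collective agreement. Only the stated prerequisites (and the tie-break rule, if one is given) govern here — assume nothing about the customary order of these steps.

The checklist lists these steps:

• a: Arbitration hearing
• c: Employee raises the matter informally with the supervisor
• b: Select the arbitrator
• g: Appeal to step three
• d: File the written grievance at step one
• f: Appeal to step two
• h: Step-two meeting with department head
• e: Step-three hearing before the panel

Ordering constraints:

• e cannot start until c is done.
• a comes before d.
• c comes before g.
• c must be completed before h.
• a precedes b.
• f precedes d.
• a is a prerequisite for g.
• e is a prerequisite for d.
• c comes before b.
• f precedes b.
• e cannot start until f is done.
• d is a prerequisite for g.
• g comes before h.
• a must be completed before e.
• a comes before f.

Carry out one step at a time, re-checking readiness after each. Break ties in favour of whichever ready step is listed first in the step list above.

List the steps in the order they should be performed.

a c f b e d g h

Nothing is required for a and c. a is listed earlier → a first.
Ready: c and f. c is listed earlier → c.
f needed a, now all done → f.
Now b and e have their prerequisites met. b is listed earlier, so b next.
e is the only step now ready → e.
d is the only step now ready → d.
g is the only step now ready → g.
Next only h has its prerequisites met → h.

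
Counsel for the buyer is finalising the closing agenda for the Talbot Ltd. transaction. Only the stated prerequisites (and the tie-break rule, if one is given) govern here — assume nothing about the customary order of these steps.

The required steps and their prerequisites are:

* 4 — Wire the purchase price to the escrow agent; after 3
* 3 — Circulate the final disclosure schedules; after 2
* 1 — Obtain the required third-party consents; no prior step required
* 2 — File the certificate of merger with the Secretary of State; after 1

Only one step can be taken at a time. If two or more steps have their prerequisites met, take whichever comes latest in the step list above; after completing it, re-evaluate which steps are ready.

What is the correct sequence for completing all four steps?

1 → 2 → 3 → 4

Only 1 has no prerequisites, so it is first.
2 needed 1, now all done → 2.
3 needed 2, now all done → 3.
4 is the only step now ready → 4.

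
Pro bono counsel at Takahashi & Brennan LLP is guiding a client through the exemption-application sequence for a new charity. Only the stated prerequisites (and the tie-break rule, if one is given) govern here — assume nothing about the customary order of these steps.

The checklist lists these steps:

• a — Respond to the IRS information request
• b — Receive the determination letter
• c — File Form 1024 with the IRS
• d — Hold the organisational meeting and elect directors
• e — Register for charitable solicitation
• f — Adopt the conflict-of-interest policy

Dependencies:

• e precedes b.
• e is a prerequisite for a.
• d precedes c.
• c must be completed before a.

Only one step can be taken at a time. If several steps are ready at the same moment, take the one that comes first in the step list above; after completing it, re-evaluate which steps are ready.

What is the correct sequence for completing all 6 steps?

d, e and f have no prerequisites; d is listed earlier, so d is first.
c now also ready, so the ready set is {c, e, f}; c is listed earlier → c.
Ready: e and f. e is listed earlier → e.
Now a, b and f have their prerequisites met. a is listed earlier, so a next.
Now b and f have their prerequisites met. b is listed earlier, so b next.
Next only f has its prerequisites met → f.

d c e a b f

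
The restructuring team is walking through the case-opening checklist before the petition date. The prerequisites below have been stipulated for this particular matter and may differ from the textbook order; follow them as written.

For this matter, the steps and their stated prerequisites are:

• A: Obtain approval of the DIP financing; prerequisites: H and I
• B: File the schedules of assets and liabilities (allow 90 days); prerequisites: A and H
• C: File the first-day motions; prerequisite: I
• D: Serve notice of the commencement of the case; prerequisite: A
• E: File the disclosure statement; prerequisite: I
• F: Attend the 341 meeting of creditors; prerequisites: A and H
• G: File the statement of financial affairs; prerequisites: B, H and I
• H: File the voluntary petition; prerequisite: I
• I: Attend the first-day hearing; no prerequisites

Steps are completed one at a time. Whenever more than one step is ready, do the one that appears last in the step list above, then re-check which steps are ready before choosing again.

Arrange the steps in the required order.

I, H, E, C, A, F, D, B, G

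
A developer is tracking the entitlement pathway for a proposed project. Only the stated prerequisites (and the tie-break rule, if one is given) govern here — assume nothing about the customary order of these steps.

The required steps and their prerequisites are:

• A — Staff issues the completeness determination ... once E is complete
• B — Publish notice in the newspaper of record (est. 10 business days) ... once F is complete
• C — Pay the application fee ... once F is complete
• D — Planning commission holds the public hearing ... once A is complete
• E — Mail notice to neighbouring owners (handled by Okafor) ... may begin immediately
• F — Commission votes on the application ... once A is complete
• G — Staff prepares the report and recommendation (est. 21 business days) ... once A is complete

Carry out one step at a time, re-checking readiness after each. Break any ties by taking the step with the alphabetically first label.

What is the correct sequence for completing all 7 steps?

E, A, D, F, B, C, G

Only E has no prerequisites, so it is first.
A needed E, now all done → A.
D, F and G are all available; D has the earlier label → D.
Now F and G have their prerequisites met. F has the earlier label, so F next.
B and C now also ready, so the ready set is {B, C, G}; B has the earlier label → B.
C and G are both available; C has the earlier label → C.
Next only G has its prerequisites met → G.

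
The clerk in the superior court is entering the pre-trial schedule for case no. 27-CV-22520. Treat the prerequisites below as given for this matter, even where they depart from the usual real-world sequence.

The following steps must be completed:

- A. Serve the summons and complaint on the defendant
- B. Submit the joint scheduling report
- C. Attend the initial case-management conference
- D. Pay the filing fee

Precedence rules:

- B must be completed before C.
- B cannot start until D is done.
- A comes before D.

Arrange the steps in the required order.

A → D → B → C

Only A has no prerequisites, so it is first.
D is the only step now ready → D.
B needed D, now all done → B.
Next only C has its prerequisites met → C.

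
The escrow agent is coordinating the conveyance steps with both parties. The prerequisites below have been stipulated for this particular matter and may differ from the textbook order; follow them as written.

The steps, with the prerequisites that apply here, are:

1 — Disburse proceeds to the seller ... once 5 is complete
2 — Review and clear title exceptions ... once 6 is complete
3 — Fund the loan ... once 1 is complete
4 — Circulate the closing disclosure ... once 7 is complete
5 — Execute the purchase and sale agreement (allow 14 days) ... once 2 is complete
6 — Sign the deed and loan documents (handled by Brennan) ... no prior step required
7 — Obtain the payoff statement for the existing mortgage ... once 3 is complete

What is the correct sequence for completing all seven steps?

Only 6 has no prerequisites, so it is first.
2 needed 6, now all done → 2.
5 is the only step now ready → 5.
1 needed 5, now all done → 1.
3 needed 1, now all done → 3.
7 is the only step now ready → 7.
4 is the only step now ready → 4.

6, 2, 5, 1, 3, 7, 4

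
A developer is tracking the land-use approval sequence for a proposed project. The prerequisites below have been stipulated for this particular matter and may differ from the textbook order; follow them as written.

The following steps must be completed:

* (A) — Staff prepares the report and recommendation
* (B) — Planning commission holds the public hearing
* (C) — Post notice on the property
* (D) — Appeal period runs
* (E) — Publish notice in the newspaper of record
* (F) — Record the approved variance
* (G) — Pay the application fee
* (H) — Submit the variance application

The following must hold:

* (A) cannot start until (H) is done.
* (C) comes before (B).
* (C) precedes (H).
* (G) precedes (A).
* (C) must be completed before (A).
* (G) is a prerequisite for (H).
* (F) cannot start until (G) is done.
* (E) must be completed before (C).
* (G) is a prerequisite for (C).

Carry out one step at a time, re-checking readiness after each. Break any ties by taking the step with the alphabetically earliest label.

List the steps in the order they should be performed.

Nothing is required for (D), (E) and (G). (D) has the earlier label → (D) first.
Ready: (E) and (G). (E) has the earlier label → (E).
That leaves (G) as the only ready step → (G).
Now (C) and (F) have their prerequisites met. (C) has the earlier label, so (C) next.
(B), (F) and (H) are all available; (B) has the earlier label → (B).
Now (F) and (H) have their prerequisites met. (F) has the earlier label, so (F) next.
Next only (H) has its prerequisites met → (H).
(A) needed (C), (G) and (H), now all done → (A).

(D), (E), (G), (C), (B), (F), (H), (A)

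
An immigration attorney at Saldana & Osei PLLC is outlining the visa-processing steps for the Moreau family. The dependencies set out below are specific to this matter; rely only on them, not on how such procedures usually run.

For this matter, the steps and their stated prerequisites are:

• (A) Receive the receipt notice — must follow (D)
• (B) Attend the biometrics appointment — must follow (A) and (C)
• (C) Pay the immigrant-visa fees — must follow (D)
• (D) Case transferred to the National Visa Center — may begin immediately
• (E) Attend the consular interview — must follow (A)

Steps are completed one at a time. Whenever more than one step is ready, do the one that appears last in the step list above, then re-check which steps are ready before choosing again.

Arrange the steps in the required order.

(D) → (C) → (A) → (E) → (B)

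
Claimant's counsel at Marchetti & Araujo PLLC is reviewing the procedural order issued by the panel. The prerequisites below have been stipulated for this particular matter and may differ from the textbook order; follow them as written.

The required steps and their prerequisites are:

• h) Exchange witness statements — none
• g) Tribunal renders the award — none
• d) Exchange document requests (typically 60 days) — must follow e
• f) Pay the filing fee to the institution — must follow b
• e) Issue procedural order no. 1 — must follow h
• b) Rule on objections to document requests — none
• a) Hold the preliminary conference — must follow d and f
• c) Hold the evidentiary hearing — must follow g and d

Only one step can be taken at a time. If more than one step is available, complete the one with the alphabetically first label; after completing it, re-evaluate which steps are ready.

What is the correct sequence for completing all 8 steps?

Nothing is required for b, g and h. b has the earlier label → b first.
Now f, g and h have their prerequisites met. f has the earlier label, so f next.
Ready: g and h. g has the earlier label → g.
h is the only step now ready → h.
e needed h, now all done → e.
d is the only step now ready → d.
Ready: a and c. a has the earlier label → a.
Next only c has its prerequisites met → c.

b, f, g, h, e, d, a, c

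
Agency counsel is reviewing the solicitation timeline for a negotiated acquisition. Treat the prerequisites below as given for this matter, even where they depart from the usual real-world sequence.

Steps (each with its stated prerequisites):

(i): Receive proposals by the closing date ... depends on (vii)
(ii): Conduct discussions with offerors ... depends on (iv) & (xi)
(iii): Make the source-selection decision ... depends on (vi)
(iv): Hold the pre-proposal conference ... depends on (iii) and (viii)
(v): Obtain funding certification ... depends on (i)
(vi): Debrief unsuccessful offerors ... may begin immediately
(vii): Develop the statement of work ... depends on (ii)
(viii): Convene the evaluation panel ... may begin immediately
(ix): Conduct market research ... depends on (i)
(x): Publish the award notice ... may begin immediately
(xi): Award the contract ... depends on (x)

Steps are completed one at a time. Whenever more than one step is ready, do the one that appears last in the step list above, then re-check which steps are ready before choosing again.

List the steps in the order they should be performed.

(x), (xi), (viii), (vi), (iii), (iv), (ii), (vii), (i), (ix), (v)

(x), (viii) and (vi) have no prerequisites; (x) is listed later, so (x) is first.
Now (xi), (viii) and (vi) have their prerequisites met. (xi) is listed later, so (xi) next.
Ready: (viii) and (vi). (viii) is listed later → (viii).
Next only (vi) has its prerequisites met → (vi).
(iii) is the only step now ready → (iii).
(iv) is the only step now ready → (iv).
(ii) needed (xi) and (iv), now all done → (ii).
(vii) needed (ii), now all done → (vii).
(i) is the only step now ready → (i).
Now (ix) and (v) have their prerequisites met. (ix) is listed later, so (ix) next.
(v) is the only step now ready → (v).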